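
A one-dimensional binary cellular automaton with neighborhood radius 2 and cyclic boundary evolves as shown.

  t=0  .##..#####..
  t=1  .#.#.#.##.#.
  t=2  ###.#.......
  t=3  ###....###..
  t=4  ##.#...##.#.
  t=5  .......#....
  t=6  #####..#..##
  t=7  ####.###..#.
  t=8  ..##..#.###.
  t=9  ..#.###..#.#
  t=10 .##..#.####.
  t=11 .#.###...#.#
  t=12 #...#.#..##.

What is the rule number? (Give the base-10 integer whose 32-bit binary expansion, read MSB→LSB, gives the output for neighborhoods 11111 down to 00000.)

  [31] ##### => #  t=0,i=7
  [30] ####. => #  t=0,i=8
  [29] ###.# => #  t=2,i=2
  [28] ###.. => .  t=0,i=9
  [27] ##.## => .  t=7,i=4
  [26] ##.#. => .  t=1,i=9
  [25] ##..# => #  t=0,i=3
  [24] ##... => #  t=0,i=10
  [23] #.### => .  t=7,i=0
  [22] #.##. => .  t=1,i=7
  [21] #.#.# => .  t=1,i=3
  [20] #.#.. => .  t=1,i=10
  [19] #..## => .  t=0,i=4
  [18] #..#. => #  t=1,i=0
  [17] #...# => .  t=0,i=11
  [16] #.... => .  t=2,i=6
  [15] .#### => .  t=0,i=6
  [14] .###. => #  t=2,i=1
  [13] .##.# => .  t=1,i=8
  [12] .##.. => .  t=0,i=2
  [11] .#.## => .  t=1,i=6
  [10] .#.#. => #  t=1,i=2
  [9] .#..# => .  t=1,i=11
  [8] .#... => .  t=2,i=5
  [7] ..### => #  t=0,i=5
  [6] ..##. => #  t=0,i=1
  [5] ..#.# => #  t=1,i=1
  [4] ..#.. => #  t=5,i=7
  [3] ...## => .  t=0,i=0
  [2] ...#. => .  t=5,i=6
  [1] ....# => .  t=2,i=10
  [0] ..... => #  t=2,i=7
  bits 11100011000001000100010011110001 = 3808707825

3808707825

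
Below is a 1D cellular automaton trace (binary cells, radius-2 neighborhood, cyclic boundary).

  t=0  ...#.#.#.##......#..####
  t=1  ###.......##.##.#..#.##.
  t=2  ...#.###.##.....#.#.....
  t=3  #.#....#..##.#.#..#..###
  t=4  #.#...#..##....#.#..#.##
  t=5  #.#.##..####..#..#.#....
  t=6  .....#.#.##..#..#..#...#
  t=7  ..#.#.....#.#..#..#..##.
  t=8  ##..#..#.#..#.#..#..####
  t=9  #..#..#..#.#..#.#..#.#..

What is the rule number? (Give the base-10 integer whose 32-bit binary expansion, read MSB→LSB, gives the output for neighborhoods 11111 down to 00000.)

  [31] ##### => .  t=8,i=22
  [30] ####. => #  t=0,i=22
  [29] ###.# => #  t=2,i=7
  [28] ###.. => .  t=0,i=23
  [27] ##.## => .  t=1,i=12
  [26] ##.#. => .  t=1,i=15
  [25] ##..# => .  t=5,i=6
  [24] ##... => #  t=0,i=0
  [23] #.### => .  t=1,i=0
  [22] #.##. => .  t=0,i=9
  [21] #.#.# => .  t=0,i=5
  [20] #.#.. => #  t=1,i=16
  [19] #..## => #  t=0,i=19
  [18] #..#. => #  t=1,i=18
  [17] #...# => #  t=0,i=1
  [16] #.... => .  t=0,i=12
  [15] .#### => #  t=0,i=21
  [14] .###. => .  t=1,i=1
  [13] .##.# => .  t=1,i=11
  [12] .##.. => #  t=0,i=10
  [11] .#.## => .  t=0,i=8
  [10] .#.#. => .  t=0,i=4
  [9] .#..# => .  t=0,i=18
  [8] .#... => .  t=2,i=19
  [7] ..### => .  t=0,i=20
  [6] ..##. => #  t=1,i=10
  [5] ..#.# => .  t=0,i=3
  [4] ..#.. => .  t=0,i=17
  [3] ...## => #  t=1,i=9
  [2] ...#. => #  t=0,i=2
  [1] ....# => .  t=0,i=15
  [0] ..... => #  t=0,i=13
  bits 01100001000111101001000001001101 = 1629392973

1629392973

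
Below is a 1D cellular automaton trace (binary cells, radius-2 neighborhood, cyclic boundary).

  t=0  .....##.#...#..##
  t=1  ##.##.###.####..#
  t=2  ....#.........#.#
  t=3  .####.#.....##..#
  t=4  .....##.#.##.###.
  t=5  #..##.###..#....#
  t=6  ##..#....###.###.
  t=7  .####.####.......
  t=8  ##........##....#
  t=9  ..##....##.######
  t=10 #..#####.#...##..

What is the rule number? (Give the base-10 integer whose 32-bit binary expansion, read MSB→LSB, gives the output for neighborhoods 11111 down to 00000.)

  ##### -> #   bit 31 = 1  t=9,i=13
  ####. -> .   bit 30 = 0  t=1,i=12
  ###.# -> .   bit 29 = 0  t=1,i=1
  ###.. -> .   bit 28 = 0  t=1,i=13
  ##.## -> .   bit 27 = 0  t=1,i=2
  ##.#. -> #   bit 26 = 1  t=0,i=7
  ##..# -> #   bit 25 = 1  t=1,i=14
  ##... -> #   bit 24 = 1  t=0,i=0
  #.### -> .   bit 23 = 0  t=1,i=6
  #.##. -> .   bit 22 = 0  t=1,i=3
  #.#.# -> #   bit 21 = 1  t=4,i=8
  #.#.. -> #   bit 20 = 1  t=0,i=8
  #..## -> .   bit 19 = 0  t=0,i=14
  #..#. -> #   bit 18 = 1  t=3,i=15
  #...# -> #   bit 17 = 1  t=0,i=10
  #.... -> #   bit 16 = 1  t=0,i=1
  .#### -> .   bit 15 = 0  t=1,i=11
  .###. -> .   bit 14 = 0  t=1,i=0
  .##.# -> #   bit 13 = 1  t=0,i=6
  .##.. -> #   bit 12 = 1  t=0,i=16
  .#.## -> .   bit 11 = 0  t=3,i=0
  .#.#. -> .   bit 10 = 0  t=2,i=15
  .#..# -> #   bit 9 = 1  t=0,i=13
  .#... -> .   bit 8 = 0  t=0,i=9
  ..### -> #   bit 7 = 1  t=1,i=16
  ..##. -> .   bit 6 = 0  t=0,i=5
  ..#.# -> .   bit 5 = 0  t=2,i=14
  ..#.. -> #   bit 4 = 1  t=0,i=12
  ...## -> #   bit 3 = 1  t=0,i=4
  ...#. -> #   bit 2 = 1  t=0,i=11
  ....# -> #   bit 1 = 1  t=0,i=3
  ..... -> .   bit 0 = 0  t=0,i=2
  bits 10000111001101110011001010011110 = 2268541598

2268541598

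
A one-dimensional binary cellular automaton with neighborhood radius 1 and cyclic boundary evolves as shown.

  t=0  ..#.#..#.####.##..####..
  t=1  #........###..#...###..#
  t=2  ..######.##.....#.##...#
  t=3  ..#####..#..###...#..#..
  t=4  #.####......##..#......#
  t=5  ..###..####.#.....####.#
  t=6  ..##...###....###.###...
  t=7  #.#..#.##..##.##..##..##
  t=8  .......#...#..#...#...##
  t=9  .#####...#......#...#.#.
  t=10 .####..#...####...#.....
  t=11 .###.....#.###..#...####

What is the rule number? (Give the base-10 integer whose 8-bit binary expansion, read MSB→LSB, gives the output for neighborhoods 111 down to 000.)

137

  nb ###: next=#  (t=0,i=10, bit7=1)
  nb ##.: next=.  (t=0,i=12, bit6=0)
  nb #.#: next=.  (t=0,i=3, bit5=0)
  nb #..: next=.  (t=0,i=5, bit4=0)
  nb .##: next=#  (t=0,i=9, bit3=1)
  nb .#.: next=.  (t=0,i=2, bit2=0)
  nb ..#: next=.  (t=0,i=1, bit1=0)
  nb ...: next=#  (t=0,i=0, bit0=1)
  bits 10001001 = 137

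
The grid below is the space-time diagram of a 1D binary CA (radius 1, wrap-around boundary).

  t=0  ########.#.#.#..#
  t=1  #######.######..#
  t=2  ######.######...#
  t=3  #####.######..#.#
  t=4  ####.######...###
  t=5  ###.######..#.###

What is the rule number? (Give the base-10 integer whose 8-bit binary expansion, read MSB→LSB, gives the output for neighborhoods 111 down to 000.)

173

  nb ###: next=#  (t=0,i=0, bit7=1)
  nb ##.: next=.  (t=0,i=7, bit6=0)
  nb #.#: next=#  (t=0,i=8, bit5=1)
  nb #..: next=.  (t=0,i=14, bit4=0)
  nb .##: next=#  (t=0,i=16, bit3=1)
  nb .#.: next=#  (t=0,i=9, bit2=1)
  nb ..#: next=.  (t=0,i=15, bit1=0)
  nb ...: next=#  (t=2,i=14, bit0=1)
  bits 10101101 = 173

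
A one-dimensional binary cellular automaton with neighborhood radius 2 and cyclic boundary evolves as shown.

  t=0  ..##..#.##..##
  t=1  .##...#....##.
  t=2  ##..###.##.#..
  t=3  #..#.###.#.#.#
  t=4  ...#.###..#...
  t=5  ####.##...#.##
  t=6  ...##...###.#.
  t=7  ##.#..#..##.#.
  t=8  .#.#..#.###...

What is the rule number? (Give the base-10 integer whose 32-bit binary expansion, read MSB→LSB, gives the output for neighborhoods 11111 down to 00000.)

681272439

  ##### -> .   bit 31 = 0  t=5,i=0
  ####. -> .   bit 30 = 0  t=5,i=2
  ###.# -> #   bit 29 = 1  t=2,i=6
  ###.. -> .   bit 28 = 0  t=4,i=7
  ##.## -> #   bit 27 = 1  t=2,i=7
  ##.#. -> .   bit 26 = 0  t=2,i=10
  ##..# -> .   bit 25 = 0  t=0,i=0
  ##... -> .   bit 24 = 0  t=1,i=3
  #.### -> #   bit 23 = 1  t=3,i=5
  #.##. -> .   bit 22 = 0  t=0,i=8
  #.#.# -> .   bit 21 = 0  t=3,i=9
  #.#.. -> #   bit 20 = 1  t=2,i=11
  #..## -> #   bit 19 = 1  t=0,i=1
  #..#. -> .   bit 18 = 0  t=0,i=5
  #...# -> #   bit 17 = 1  t=1,i=4
  #.... -> #   bit 16 = 1  t=1,i=8
  .#### -> .   bit 15 = 0  t=5,i=13
  .###. -> #   bit 14 = 1  t=2,i=5
  .##.# -> #   bit 13 = 1  t=2,i=9
  .##.. -> .   bit 12 = 0  t=0,i=3
  .#.## -> .   bit 11 = 0  t=0,i=7
  .#.#. -> #   bit 10 = 1  t=3,i=10
  .#..# -> .   bit 9 = 0  t=2,i=12
  .#... -> .   bit 8 = 0  t=1,i=7
  ..### -> .   bit 7 = 0  t=2,i=4
  ..##. -> #   bit 6 = 1  t=0,i=2
  ..#.# -> #   bit 5 = 1  t=0,i=6
  ..#.. -> #   bit 4 = 1  t=1,i=6
  ...## -> .   bit 3 = 0  t=1,i=10
  ...#. -> #   bit 2 = 1  t=1,i=5
  ....# -> #   bit 1 = 1  t=1,i=9
  ..... -> #   bit 0 = 1  t=4,i=0
  bits 00101000100110110110010001110111 = 681272439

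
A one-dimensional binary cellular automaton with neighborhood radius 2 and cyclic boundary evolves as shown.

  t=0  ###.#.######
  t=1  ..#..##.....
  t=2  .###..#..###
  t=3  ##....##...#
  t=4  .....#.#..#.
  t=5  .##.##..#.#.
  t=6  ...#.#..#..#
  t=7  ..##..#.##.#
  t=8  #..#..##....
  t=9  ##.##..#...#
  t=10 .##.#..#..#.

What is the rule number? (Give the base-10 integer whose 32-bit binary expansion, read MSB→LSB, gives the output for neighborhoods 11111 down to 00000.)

679483965

  nb #####: next=.  (t=0,i=0, bit31=0)
  nb ####.: next=.  (t=0,i=1, bit30=0)
  nb ###.#: next=#  (t=0,i=2, bit29=1)
  nb ###..: next=.  (t=2,i=3, bit28=0)
  nb ##.##: next=#  (t=2,i=0, bit27=1)
  nb ##.#.: next=.  (t=0,i=3, bit26=0)
  nb ##..#: next=.  (t=2,i=4, bit25=0)
  nb ##...: next=.  (t=1,i=7, bit24=0)
  nb #.###: next=#  (t=0,i=6, bit23=1)
  nb #.##.: next=.  (t=5,i=4, bit22=0)
  nb #.#.#: next=.  (t=0,i=4, bit21=0)
  nb #.#..: next=.  (t=4,i=7, bit20=0)
  nb #..##: next=.  (t=1,i=4, bit19=0)
  nb #..#.: next=.  (t=2,i=5, bit18=0)
  nb #...#: next=.  (t=3,i=9, bit17=0)
  nb #....: next=.  (t=1,i=8, bit16=0)
  nb .####: next=.  (t=0,i=7, bit15=0)
  nb .###.: next=.  (t=2,i=2, bit14=0)
  nb .##.#: next=.  (t=5,i=2, bit13=0)
  nb .##..: next=#  (t=1,i=6, bit12=1)
  nb .#.##: next=#  (t=0,i=5, bit11=1)
  nb .#.#.: next=.  (t=4,i=6, bit10=0)
  nb .#..#: next=#  (t=1,i=3, bit9=1)
  nb .#...: next=.  (t=4,i=11, bit8=0)
  nb ..###: next=.  (t=2,i=9, bit7=0)
  nb ..##.: next=.  (t=1,i=5, bit6=0)
  nb ..#.#: next=#  (t=4,i=5, bit5=1)
  nb ..#..: next=#  (t=1,i=2, bit4=1)
  nb ...##: next=#  (t=3,i=5, bit3=1)
  nb ...#.: next=#  (t=1,i=1, bit2=1)
  nb ....#: next=.  (t=1,i=0, bit1=0)
  nb .....: next=#  (t=1,i=9, bit0=1)
  bits 00101000100000000001101000111101 = 679483965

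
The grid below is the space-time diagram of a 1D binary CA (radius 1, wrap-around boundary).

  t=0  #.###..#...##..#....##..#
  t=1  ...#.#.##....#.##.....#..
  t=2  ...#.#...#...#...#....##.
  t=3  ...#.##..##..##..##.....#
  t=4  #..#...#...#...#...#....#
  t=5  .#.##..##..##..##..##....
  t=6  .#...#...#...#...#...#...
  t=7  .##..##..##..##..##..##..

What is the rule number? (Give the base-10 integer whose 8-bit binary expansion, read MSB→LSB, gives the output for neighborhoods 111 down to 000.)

148

  ###|#  b7=1 t=0,i=3
  ##.|.  b6=0 t=0,i=0
  #.#|.  b5=0 t=0,i=1
  #..|#  b4=1 t=0,i=5
  .##|.  b3=0 t=0,i=2
  .#.|#  b2=1 t=0,i=7
  ..#|.  b1=0 t=0,i=6
  ...|.  b0=0 t=0,i=9
  bits 10010100 = 148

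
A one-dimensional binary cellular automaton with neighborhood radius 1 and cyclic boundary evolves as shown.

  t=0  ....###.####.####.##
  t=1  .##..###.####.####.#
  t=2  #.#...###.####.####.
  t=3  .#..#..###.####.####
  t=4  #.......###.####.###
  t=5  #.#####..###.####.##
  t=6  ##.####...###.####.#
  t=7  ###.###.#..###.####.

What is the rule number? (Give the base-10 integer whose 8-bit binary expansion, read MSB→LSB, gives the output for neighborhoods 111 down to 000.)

  ### -> #   bit 7 = 1  t=0,i=5
  ##. -> #   bit 6 = 1  t=0,i=6
  #.# -> #   bit 5 = 1  t=0,i=7
  #.. -> .   bit 4 = 0  t=0,i=0
  .## -> .   bit 3 = 0  t=0,i=4
  .#. -> .   bit 2 = 0  t=1,i=19
  ..# -> .   bit 1 = 0  t=0,i=3
  ... -> #   bit 0 = 1  t=0,i=1
  bits 11100001 = 225

225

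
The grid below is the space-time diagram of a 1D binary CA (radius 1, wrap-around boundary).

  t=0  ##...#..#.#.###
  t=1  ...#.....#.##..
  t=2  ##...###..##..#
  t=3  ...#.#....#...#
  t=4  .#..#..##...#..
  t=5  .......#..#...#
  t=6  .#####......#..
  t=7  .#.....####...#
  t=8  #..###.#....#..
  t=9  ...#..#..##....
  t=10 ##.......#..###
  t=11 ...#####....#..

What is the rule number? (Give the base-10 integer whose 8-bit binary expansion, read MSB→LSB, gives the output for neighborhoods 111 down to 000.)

  nb ###: next=.  (t=0,i=0, bit7=0)
  nb ##.: next=.  (t=0,i=1, bit6=0)
  nb #.#: next=#  (t=0,i=9, bit5=1)
  nb #..: next=.  (t=0,i=2, bit4=0)
  nb .##: next=#  (t=0,i=12, bit3=1)
  nb .#.: next=.  (t=0,i=5, bit2=0)
  nb ..#: next=.  (t=0,i=4, bit1=0)
  nb ...: next=#  (t=0,i=3, bit0=1)
  bits 00101001 = 41

41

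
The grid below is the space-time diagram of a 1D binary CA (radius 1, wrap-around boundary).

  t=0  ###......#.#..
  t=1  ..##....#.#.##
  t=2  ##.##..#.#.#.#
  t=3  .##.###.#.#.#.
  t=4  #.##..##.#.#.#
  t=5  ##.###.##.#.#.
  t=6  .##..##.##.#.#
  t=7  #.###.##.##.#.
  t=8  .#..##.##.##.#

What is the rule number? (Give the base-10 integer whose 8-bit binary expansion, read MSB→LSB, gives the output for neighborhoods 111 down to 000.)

  [7] ### => .  t=0,i=1
  [6] ##. => #  t=0,i=2
  [5] #.# => #  t=0,i=10
  [4] #.. => #  t=0,i=3
  [3] .## => .  t=0,i=0
  [2] .#. => .  t=0,i=9
  [1] ..# => #  t=0,i=8
  [0] ... => .  t=0,i=4
  bits 01110010 = 114

114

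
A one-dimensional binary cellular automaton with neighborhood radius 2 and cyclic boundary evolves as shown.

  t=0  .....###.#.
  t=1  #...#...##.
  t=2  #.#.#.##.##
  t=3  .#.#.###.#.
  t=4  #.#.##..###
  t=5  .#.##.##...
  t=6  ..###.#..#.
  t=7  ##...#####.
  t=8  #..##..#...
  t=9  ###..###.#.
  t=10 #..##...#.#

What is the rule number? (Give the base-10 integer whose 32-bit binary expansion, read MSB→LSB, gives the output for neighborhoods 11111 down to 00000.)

  nb #####: next=#  (t=7,i=7, bit31=1)
  nb ####.: next=.  (t=4,i=10, bit30=0)
  nb ###.#: next=.  (t=0,i=7, bit29=0)
  nb ###..: next=.  (t=9,i=2, bit28=0)
  nb ##.##: next=.  (t=2,i=8, bit27=0)
  nb ##.#.: next=#  (t=0,i=8, bit26=1)
  nb ##..#: next=#  (t=4,i=6, bit25=1)
  nb ##...: next=.  (t=5,i=8, bit24=0)
  nb #.###: next=#  (t=2,i=9, bit23=1)
  nb #.##.: next=#  (t=2,i=6, bit22=1)
  nb #.#.#: next=.  (t=2,i=2, bit21=0)
  nb #.#..: next=#  (t=0,i=9, bit20=1)
  nb #..##: next=#  (t=4,i=7, bit19=1)
  nb #..#.: next=#  (t=3,i=0, bit18=1)
  nb #...#: next=#  (t=1,i=2, bit17=1)
  nb #....: next=#  (t=0,i=0, bit16=1)
  nb .####: next=.  (t=4,i=9, bit15=0)
  nb .###.: next=.  (t=0,i=6, bit14=0)
  nb .##.#: next=#  (t=1,i=9, bit13=1)
  nb .##..: next=.  (t=4,i=5, bit12=0)
  nb .#.##: next=#  (t=2,i=5, bit11=1)
  nb .#.#.: next=#  (t=2,i=3, bit10=1)
  nb .#..#: next=#  (t=3,i=10, bit9=1)
  nb .#...: next=.  (t=0,i=10, bit8=0)
  nb ..###: next=.  (t=0,i=5, bit7=0)
  nb ..##.: next=.  (t=1,i=8, bit6=0)
  nb ..#.#: next=.  (t=3,i=1, bit5=0)
  nb ..#..: next=#  (t=1,i=4, bit4=1)
  nb ...##: next=#  (t=0,i=4, bit3=1)
  nb ...#.: next=.  (t=1,i=3, bit2=0)
  nb ....#: next=.  (t=0,i=3, bit1=0)
  nb .....: next=.  (t=0,i=1, bit0=0)
  bits 10000110110111110010111000011000 = 2262773272

2262773272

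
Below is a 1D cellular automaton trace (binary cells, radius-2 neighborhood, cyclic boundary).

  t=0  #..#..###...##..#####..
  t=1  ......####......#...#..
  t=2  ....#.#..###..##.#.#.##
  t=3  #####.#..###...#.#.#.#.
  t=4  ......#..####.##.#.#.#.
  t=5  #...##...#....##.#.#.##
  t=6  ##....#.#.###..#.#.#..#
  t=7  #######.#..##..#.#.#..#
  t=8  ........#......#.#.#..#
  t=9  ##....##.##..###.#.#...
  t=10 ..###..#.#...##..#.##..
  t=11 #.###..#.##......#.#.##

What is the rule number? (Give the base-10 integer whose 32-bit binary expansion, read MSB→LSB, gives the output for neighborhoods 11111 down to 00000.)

292643238

  #####|.  b31=0 t=0,i=18
  ####.|.  b30=0 t=0,i=19
  ###.#|.  b29=0 t=3,i=4
  ###..|#  b28=1 t=0,i=8
  ##.##|.  b27=0 t=4,i=13
  ##.#.|.  b26=0 t=2,i=16
  ##..#|.  b25=0 t=0,i=14
  ##...|#  b24=1 t=0,i=9
  #.###|.  b23=0 t=3,i=0
  #.##.|#  b22=1 t=2,i=21
  #.#.#|#  b21=1 t=2,i=17
  #.#..|#  b20=1 t=2,i=6
  #..##|.  b19=0 t=0,i=5
  #..#.|.  b18=0 t=0,i=2
  #...#|.  b17=0 t=0,i=10
  #....|#  b16=1 t=1,i=11
  .####|.  b15=0 t=0,i=17
  .###.|#  b14=1 t=0,i=7
  .##.#|#  b13=1 t=2,i=15
  .##..|.  b12=0 t=0,i=13
  .#.##|.  b11=0 t=2,i=20
  .#.#.|.  b10=0 t=2,i=5
  .#..#|.  b9=0 t=0,i=1
  .#...|#  b8=1 t=1,i=17
  ..###|#  b7=1 t=0,i=6
  ..##.|.  b6=0 t=0,i=12
  ..#.#|#  b5=1 t=2,i=4
  ..#..|.  b4=0 t=0,i=0
  ...##|.  b3=0 t=0,i=11
  ...#.|#  b2=1 t=1,i=15
  ....#|#  b1=1 t=1,i=4
  .....|.  b0=0 t=1,i=0
  bits 00010001011100010110000110100110 = 292643238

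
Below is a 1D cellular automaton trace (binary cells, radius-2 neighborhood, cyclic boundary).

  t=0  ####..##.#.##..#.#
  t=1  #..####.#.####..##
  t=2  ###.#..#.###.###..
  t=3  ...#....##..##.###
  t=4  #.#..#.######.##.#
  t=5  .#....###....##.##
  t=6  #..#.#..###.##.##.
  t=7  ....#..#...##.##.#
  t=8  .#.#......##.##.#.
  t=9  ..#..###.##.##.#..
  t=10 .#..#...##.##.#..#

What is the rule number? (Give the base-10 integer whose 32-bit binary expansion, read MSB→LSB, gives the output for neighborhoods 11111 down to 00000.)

533306445

  ##### -> .   bit 31 = 0  t=0,i=1
  ####. -> .   bit 30 = 0  t=0,i=2
  ###.# -> .   bit 29 = 0  t=1,i=6
  ###.. -> #   bit 28 = 1  t=0,i=3
  ##.## -> #   bit 27 = 1  t=2,i=12
  ##.#. -> #   bit 26 = 1  t=0,i=8
  ##..# -> #   bit 25 = 1  t=0,i=4
  ##... -> #   bit 24 = 1  t=3,i=0
  #.### -> #   bit 23 = 1  t=0,i=17
  #.##. -> #   bit 22 = 1  t=0,i=11
  #.#.# -> .   bit 21 = 0  t=0,i=9
  #.#.. -> .   bit 20 = 0  t=2,i=4
  #..## -> #   bit 19 = 1  t=0,i=5
  #..#. -> .   bit 18 = 0  t=0,i=14
  #...# -> .   bit 17 = 0  t=3,i=1
  #.... -> #   bit 16 = 1  t=3,i=5
  .#### -> #   bit 15 = 1  t=0,i=0
  .###. -> .   bit 14 = 0  t=1,i=17
  .##.# -> .   bit 13 = 0  t=0,i=7
  .##.. -> #   bit 12 = 1  t=0,i=12
  .#.## -> #   bit 11 = 1  t=0,i=10
  .#.#. -> #   bit 10 = 1  t=6,i=4
  .#..# -> .   bit 9 = 0  t=2,i=5
  .#... -> .   bit 8 = 0  t=3,i=4
  ..### -> .   bit 7 = 0  t=1,i=3
  ..##. -> #   bit 6 = 1  t=0,i=6
  ..#.# -> .   bit 5 = 0  t=0,i=15
  ..#.. -> .   bit 4 = 0  t=3,i=3
  ...## -> #   bit 3 = 1  t=3,i=7
  ...#. -> #   bit 2 = 1  t=3,i=2
  ....# -> .   bit 1 = 0  t=3,i=6
  ..... -> #   bit 0 = 1  t=8,i=6
  bits 00011111110010011001110001001101 = 533306445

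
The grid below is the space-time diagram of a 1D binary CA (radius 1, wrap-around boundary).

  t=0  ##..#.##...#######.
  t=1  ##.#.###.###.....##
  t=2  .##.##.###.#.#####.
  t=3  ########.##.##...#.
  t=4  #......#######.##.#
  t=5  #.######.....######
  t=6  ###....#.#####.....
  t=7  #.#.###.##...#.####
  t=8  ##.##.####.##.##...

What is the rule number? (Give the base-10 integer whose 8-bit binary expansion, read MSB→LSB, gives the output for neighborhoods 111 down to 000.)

107

  [7] ### => .  t=0,i=12
  [6] ##. => #  t=0,i=1
  [5] #.# => #  t=0,i=5
  [4] #.. => .  t=0,i=2
  [3] .## => #  t=0,i=0
  [2] .#. => .  t=0,i=4
  [1] ..# => #  t=0,i=3
  [0] ... => #  t=0,i=9
  bits 01101011 = 107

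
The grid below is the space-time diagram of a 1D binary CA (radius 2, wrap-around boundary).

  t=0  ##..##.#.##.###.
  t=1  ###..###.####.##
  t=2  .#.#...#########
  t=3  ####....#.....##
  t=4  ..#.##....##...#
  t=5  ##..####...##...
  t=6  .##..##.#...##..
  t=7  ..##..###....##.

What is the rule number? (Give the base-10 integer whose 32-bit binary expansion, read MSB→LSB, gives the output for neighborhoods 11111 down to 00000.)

1878373889

  ##### -> .   bit 31 = 0  t=1,i=0
  ####. -> #   bit 30 = 1  t=1,i=1
  ###.# -> #   bit 29 = 1  t=0,i=14
  ###.. -> .   bit 28 = 0  t=1,i=2
  ##.## -> #   bit 27 = 1  t=0,i=11
  ##.#. -> #   bit 26 = 1  t=0,i=6
  ##..# -> #   bit 25 = 1  t=0,i=2
  ##... -> #   bit 24 = 1  t=3,i=4
  #.### -> #   bit 23 = 1  t=0,i=12
  #.##. -> #   bit 22 = 1  t=0,i=0
  #.#.# -> #   bit 21 = 1  t=0,i=7
  #.#.. -> #   bit 20 = 1  t=2,i=3
  #..## -> .   bit 19 = 0  t=0,i=3
  #..#. -> #   bit 18 = 1  t=4,i=1
  #...# -> .   bit 17 = 0  t=2,i=5
  #.... -> #   bit 16 = 1  t=3,i=5
  .#### -> #   bit 15 = 1  t=1,i=10
  .###. -> .   bit 14 = 0  t=0,i=13
  .##.# -> #   bit 13 = 1  t=0,i=5
  .##.. -> #   bit 12 = 1  t=0,i=1
  .#.## -> .   bit 11 = 0  t=0,i=8
  .#.#. -> #   bit 10 = 1  t=2,i=2
  .#..# -> #   bit 9 = 1  t=4,i=0
  .#... -> .   bit 8 = 0  t=2,i=4
  ..### -> .   bit 7 = 0  t=1,i=5
  ..##. -> .   bit 6 = 0  t=0,i=4
  ..#.# -> .   bit 5 = 0  t=4,i=2
  ..#.. -> .   bit 4 = 0  t=3,i=8
  ...## -> .   bit 3 = 0  t=2,i=6
  ...#. -> .   bit 2 = 0  t=3,i=7
  ....# -> .   bit 1 = 0  t=3,i=6
  ..... -> #   bit 0 = 1  t=3,i=11
  bits 01101111111101011011011000000001 = 1878373889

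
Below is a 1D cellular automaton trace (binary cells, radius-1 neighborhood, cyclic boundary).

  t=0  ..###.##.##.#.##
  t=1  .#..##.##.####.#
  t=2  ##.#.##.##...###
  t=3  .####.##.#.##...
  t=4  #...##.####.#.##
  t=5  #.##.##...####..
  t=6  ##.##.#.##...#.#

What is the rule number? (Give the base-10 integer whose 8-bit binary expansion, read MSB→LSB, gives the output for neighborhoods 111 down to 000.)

  nb ###: next=.  (t=0,i=3, bit7=0)
  nb ##.: next=#  (t=0,i=4, bit6=1)
  nb #.#: next=#  (t=0,i=5, bit5=1)
  nb #..: next=.  (t=0,i=0, bit4=0)
  nb .##: next=.  (t=0,i=2, bit3=0)
  nb .#.: next=#  (t=0,i=12, bit2=1)
  nb ..#: next=#  (t=0,i=1, bit1=1)
  nb ...: next=#  (t=2,i=11, bit0=1)
  bits 01100111 = 103

103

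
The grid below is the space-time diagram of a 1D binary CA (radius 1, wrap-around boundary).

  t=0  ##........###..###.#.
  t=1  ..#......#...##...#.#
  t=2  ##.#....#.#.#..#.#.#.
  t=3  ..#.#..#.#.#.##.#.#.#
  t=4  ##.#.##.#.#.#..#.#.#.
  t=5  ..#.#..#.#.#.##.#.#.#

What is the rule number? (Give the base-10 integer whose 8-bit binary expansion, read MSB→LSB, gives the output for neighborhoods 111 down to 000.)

  ###|.  b7=0 t=0,i=11
  ##.|.  b6=0 t=0,i=1
  #.#|#  b5=1 t=0,i=18
  #..|#  b4=1 t=0,i=2
  .##|.  b3=0 t=0,i=0
  .#.|.  b2=0 t=0,i=19
  ..#|#  b1=1 t=0,i=9
  ...|.  b0=0 t=0,i=3
  bits 00110010 = 50

50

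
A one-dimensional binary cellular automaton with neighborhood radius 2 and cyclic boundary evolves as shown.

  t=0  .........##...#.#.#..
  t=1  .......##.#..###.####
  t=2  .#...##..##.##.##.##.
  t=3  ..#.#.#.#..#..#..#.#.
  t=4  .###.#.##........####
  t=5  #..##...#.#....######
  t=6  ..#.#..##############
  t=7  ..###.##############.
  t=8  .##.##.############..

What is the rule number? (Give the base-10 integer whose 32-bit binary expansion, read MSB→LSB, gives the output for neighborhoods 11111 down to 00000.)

3961099694

  ##### -> #   bit 31 = 1  t=5,i=17
  ####. -> #   bit 30 = 1  t=1,i=19
  ###.# -> #   bit 29 = 1  t=1,i=15
  ###.. -> .   bit 28 = 0  t=1,i=20
  ##.## -> #   bit 27 = 1  t=1,i=16
  ##.#. -> #   bit 26 = 1  t=1,i=9
  ##..# -> .   bit 25 = 0  t=2,i=7
  ##... -> .   bit 24 = 0  t=0,i=11
  #.### -> .   bit 23 = 0  t=1,i=17
  #.##. -> .   bit 22 = 0  t=2,i=12
  #.#.# -> .   bit 21 = 0  t=0,i=16
  #.#.. -> #   bit 20 = 1  t=0,i=18
  #..## -> #   bit 19 = 1  t=1,i=12
  #..#. -> .   bit 18 = 0  t=2,i=0
  #...# -> .   bit 17 = 0  t=0,i=12
  #.... -> #   bit 16 = 1  t=0,i=20
  .#### -> #   bit 15 = 1  t=1,i=18
  .###. -> .   bit 14 = 0  t=1,i=14
  .##.# -> .   bit 13 = 0  t=1,i=8
  .##.. -> #   bit 12 = 1  t=0,i=10
  .#.## -> .   bit 11 = 0  t=4,i=6
  .#.#. -> #   bit 10 = 1  t=0,i=15
  .#..# -> .   bit 9 = 0  t=1,i=11
  .#... -> #   bit 8 = 1  t=0,i=19
  ..### -> #   bit 7 = 1  t=1,i=13
  ..##. -> .   bit 6 = 0  t=0,i=9
  ..#.# -> #   bit 5 = 1  t=0,i=14
  ..#.. -> .   bit 4 = 0  t=2,i=1
  ...## -> #   bit 3 = 1  t=0,i=8
  ...#. -> #   bit 2 = 1  t=0,i=13
  ....# -> #   bit 1 = 1  t=0,i=7
  ..... -> .   bit 0 = 0  t=0,i=0
  bits 11101100000110011001010110101110 = 3961099694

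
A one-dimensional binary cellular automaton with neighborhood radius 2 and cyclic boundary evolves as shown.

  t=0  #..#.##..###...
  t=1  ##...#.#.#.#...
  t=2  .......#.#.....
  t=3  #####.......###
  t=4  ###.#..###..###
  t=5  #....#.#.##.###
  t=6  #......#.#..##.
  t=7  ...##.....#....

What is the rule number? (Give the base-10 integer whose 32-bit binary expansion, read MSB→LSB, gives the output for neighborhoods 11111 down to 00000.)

  #####|#  b31=1 t=3,i=0
  ####.|.  b30=0 t=3,i=3
  ###.#|.  b29=0 t=4,i=2
  ###..|#  b28=1 t=0,i=11
  ##.##|.  b27=0 t=5,i=11
  ##.#.|.  b26=0 t=4,i=3
  ##..#|#  b25=1 t=0,i=7
  ##...|.  b24=0 t=0,i=12
  #.###|#  b23=1 t=5,i=12
  #.##.|#  b22=1 t=0,i=5
  #.#.#|#  b21=1 t=1,i=7
  #.#..|.  b20=0 t=1,i=11
  #..##|.  b19=0 t=0,i=8
  #..#.|.  b18=0 t=0,i=2
  #...#|.  b17=0 t=0,i=13
  #....|.  b16=0 t=2,i=11
  .####|#  b15=1 t=3,i=13
  .###.|.  b14=0 t=0,i=10
  .##.#|.  b13=0 t=5,i=10
  .##..|.  b12=0 t=0,i=6
  .#.##|.  b11=0 t=0,i=4
  .#.#.|.  b10=0 t=1,i=6
  .#..#|#  b9=1 t=0,i=1
  .#...|.  b8=0 t=1,i=12
  ..###|#  b7=1 t=0,i=9
  ..##.|.  b6=0 t=1,i=0
  ..#.#|.  b5=0 t=0,i=3
  ..#..|#  b4=1 t=0,i=0
  ...##|.  b3=0 t=1,i=14
  ...#.|.  b2=0 t=0,i=14
  ....#|.  b1=0 t=2,i=5
  .....|#  b0=1 t=2,i=0
  bits 10010010111000001000001010010001 = 2464187025

2464187025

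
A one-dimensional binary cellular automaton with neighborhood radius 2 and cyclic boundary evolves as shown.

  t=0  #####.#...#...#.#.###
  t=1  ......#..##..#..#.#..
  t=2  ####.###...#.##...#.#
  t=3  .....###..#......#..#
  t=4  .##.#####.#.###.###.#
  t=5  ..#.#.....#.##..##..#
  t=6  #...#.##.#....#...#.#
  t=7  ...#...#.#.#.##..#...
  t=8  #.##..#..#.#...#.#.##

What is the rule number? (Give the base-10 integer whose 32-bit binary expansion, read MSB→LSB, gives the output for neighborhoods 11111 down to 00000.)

313615005

  nb #####: next=.  (t=0,i=0, bit31=0)
  nb ####.: next=.  (t=0,i=3, bit30=0)
  nb ###.#: next=.  (t=0,i=4, bit29=0)
  nb ###..: next=#  (t=2,i=7, bit28=1)
  nb ##.##: next=.  (t=2,i=4, bit27=0)
  nb ##.#.: next=.  (t=0,i=5, bit26=0)
  nb ##..#: next=#  (t=1,i=11, bit25=1)
  nb ##...: next=.  (t=2,i=8, bit24=0)
  nb #.###: next=#  (t=0,i=18, bit23=1)
  nb #.##.: next=.  (t=2,i=13, bit22=0)
  nb #.#.#: next=#  (t=0,i=16, bit21=1)
  nb #.#..: next=#  (t=0,i=6, bit20=1)
  nb #..##: next=.  (t=1,i=8, bit19=0)
  nb #..#.: next=.  (t=1,i=12, bit18=0)
  nb #...#: next=.  (t=0,i=8, bit17=0)
  nb #....: next=#  (t=1,i=20, bit16=1)
  nb .####: next=.  (t=0,i=19, bit15=0)
  nb .###.: next=#  (t=2,i=6, bit14=1)
  nb .##.#: next=#  (t=4,i=2, bit13=1)
  nb .##..: next=.  (t=1,i=10, bit12=0)
  nb .#.##: next=.  (t=0,i=17, bit11=0)
  nb .#.#.: next=.  (t=0,i=15, bit10=0)
  nb .#..#: next=#  (t=1,i=7, bit9=1)
  nb .#...: next=.  (t=0,i=7, bit8=0)
  nb ..###: next=#  (t=3,i=5, bit7=1)
  nb ..##.: next=.  (t=1,i=9, bit6=0)
  nb ..#.#: next=.  (t=0,i=14, bit5=0)
  nb ..#..: next=#  (t=0,i=10, bit4=1)
  nb ...##: next=#  (t=3,i=4, bit3=1)
  nb ...#.: next=#  (t=0,i=9, bit2=1)
  nb ....#: next=.  (t=1,i=4, bit1=0)
  nb .....: next=#  (t=1,i=0, bit0=1)
  bits 00010010101100010110001010011101 = 313615005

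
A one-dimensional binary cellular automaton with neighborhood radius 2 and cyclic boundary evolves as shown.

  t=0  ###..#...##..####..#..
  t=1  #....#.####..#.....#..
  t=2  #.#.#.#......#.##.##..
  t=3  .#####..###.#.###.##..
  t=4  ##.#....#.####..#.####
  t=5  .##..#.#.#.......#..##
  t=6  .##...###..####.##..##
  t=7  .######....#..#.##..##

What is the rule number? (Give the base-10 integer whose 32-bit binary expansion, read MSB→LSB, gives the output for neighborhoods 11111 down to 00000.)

2774744285

  #####|#  b31=1 t=3,i=3
  ####.|.  b30=0 t=0,i=15
  ###.#|#  b29=1 t=3,i=10
  ###..|.  b28=0 t=0,i=2
  ##.##|.  b27=0 t=2,i=17
  ##.#.|#  b26=1 t=3,i=11
  ##..#|.  b25=0 t=0,i=3
  ##...|#  b24=1 t=3,i=20
  #.###|.  b23=0 t=1,i=7
  #.##.|#  b22=1 t=2,i=15
  #.#.#|#  b21=1 t=2,i=2
  #.#..|.  b20=0 t=2,i=6
  #..##|.  b19=0 t=0,i=12
  #..#.|.  b18=0 t=0,i=4
  #...#|#  b17=1 t=0,i=7
  #....|#  b16=1 t=1,i=2
  .####|.  b15=0 t=0,i=14
  .###.|.  b14=0 t=0,i=1
  .##.#|#  b13=1 t=2,i=16
  .##..|#  b12=1 t=0,i=10
  .#.##|#  b11=1 t=1,i=6
  .#.#.|#  b10=1 t=2,i=1
  .#..#|.  b9=0 t=0,i=20
  .#...|.  b8=0 t=0,i=6
  ..###|#  b7=1 t=0,i=0
  ..##.|#  b6=1 t=0,i=9
  ..#.#|.  b5=0 t=1,i=5
  ..#..|#  b4=1 t=0,i=5
  ...##|#  b3=1 t=0,i=8
  ...#.|#  b2=1 t=1,i=4
  ....#|.  b1=0 t=1,i=3
  .....|#  b0=1 t=1,i=16
  bits 10100101011000110011110011011101 = 2774744285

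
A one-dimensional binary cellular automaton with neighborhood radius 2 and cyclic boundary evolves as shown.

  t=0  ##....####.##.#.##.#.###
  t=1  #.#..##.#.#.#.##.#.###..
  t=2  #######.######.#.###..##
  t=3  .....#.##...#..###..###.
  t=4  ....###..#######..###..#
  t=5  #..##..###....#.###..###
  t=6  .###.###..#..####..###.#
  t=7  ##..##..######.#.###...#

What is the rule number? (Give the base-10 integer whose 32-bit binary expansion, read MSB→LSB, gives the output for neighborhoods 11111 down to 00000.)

  ##### -> .   bit 31 = 0  t=0,i=23
  ####. -> #   bit 30 = 1  t=0,i=0
  ###.# -> .   bit 29 = 0  t=0,i=9
  ###.. -> .   bit 28 = 0  t=0,i=1
  ##.## -> #   bit 27 = 1  t=0,i=10
  ##.#. -> .   bit 26 = 0  t=0,i=13
  ##..# -> #   bit 25 = 1  t=1,i=22
  ##... -> #   bit 24 = 1  t=0,i=2
  #.### -> #   bit 23 = 1  t=0,i=21
  #.##. -> .   bit 22 = 0  t=0,i=11
  #.#.# -> #   bit 21 = 1  t=0,i=14
  #.#.. -> #   bit 20 = 1  t=1,i=2
  #..## -> #   bit 19 = 1  t=1,i=4
  #..#. -> #   bit 18 = 1  t=1,i=23
  #...# -> #   bit 17 = 1  t=3,i=10
  #.... -> .   bit 16 = 0  t=0,i=3
  .#### -> .   bit 15 = 0  t=0,i=7
  .###. -> .   bit 14 = 0  t=1,i=20
  .##.# -> #   bit 13 = 1  t=0,i=12
  .##.. -> .   bit 12 = 0  t=3,i=8
  .#.## -> #   bit 11 = 1  t=0,i=15
  .#.#. -> #   bit 10 = 1  t=1,i=1
  .#..# -> #   bit 9 = 1  t=1,i=3
  .#... -> #   bit 8 = 1  t=4,i=0
  ..### -> #   bit 7 = 1  t=0,i=6
  ..##. -> #   bit 6 = 1  t=1,i=5
  ..#.# -> #   bit 5 = 1  t=1,i=0
  ..#.. -> #   bit 4 = 1  t=3,i=12
  ...## -> #   bit 3 = 1  t=0,i=5
  ...#. -> #   bit 2 = 1  t=3,i=4
  ....# -> .   bit 1 = 0  t=0,i=4
  ..... -> .   bit 0 = 0  t=3,i=1
  bits 01001011101111100010111111111100 = 1270755324

1270755324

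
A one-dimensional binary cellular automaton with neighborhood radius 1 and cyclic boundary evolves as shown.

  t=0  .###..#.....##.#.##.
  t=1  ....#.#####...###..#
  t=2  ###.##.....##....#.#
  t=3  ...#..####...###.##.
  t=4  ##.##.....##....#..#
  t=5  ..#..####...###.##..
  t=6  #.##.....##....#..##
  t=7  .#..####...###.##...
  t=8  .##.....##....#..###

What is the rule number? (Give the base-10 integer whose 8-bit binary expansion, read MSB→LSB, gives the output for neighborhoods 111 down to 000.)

53

  ###|.  b7=0 t=0,i=2
  ##.|.  b6=0 t=0,i=3
  #.#|#  b5=1 t=0,i=14
  #..|#  b4=1 t=0,i=4
  .##|.  b3=0 t=0,i=1
  .#.|#  b2=1 t=0,i=6
  ..#|.  b1=0 t=0,i=0
  ...|#  b0=1 t=0,i=8
  bits 00110101 = 53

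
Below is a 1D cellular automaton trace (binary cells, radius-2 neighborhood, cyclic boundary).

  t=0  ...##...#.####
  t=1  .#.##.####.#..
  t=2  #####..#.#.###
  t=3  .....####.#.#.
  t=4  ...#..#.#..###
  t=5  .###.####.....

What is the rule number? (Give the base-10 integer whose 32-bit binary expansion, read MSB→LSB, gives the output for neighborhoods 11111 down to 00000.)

  [31] ##### => .  t=2,i=0
  [30] ####. => .  t=0,i=12
  [29] ###.# => #  t=1,i=9
  [28] ###.. => .  t=0,i=13
  [27] ##.## => .  t=1,i=5
  [26] ##.#. => .  t=1,i=10
  [25] ##..# => #  t=2,i=5
  [24] ##... => .  t=0,i=0
  [23] #.### => .  t=0,i=10
  [22] #.##. => #  t=1,i=3
  [21] #.#.# => .  t=2,i=9
  [20] #.#.. => #  t=1,i=11
  [19] #..## => .  t=4,i=10
  [18] #..#. => #  t=2,i=6
  [17] #...# => #  t=0,i=1
  [16] #.... => .  t=3,i=0
  [15] .#### => #  t=0,i=11
  [14] .###. => .  t=4,i=12
  [13] .##.# => #  t=1,i=4
  [12] .##.. => #  t=0,i=4
  [11] .#.## => #  t=0,i=9
  [10] .#.#. => #  t=2,i=8
  [9] .#..# => .  t=4,i=4
  [8] .#... => #  t=1,i=12
  [7] ..### => .  t=3,i=5
  [6] ..##. => #  t=0,i=3
  [5] ..#.# => #  t=0,i=8
  [4] ..#.. => #  t=4,i=3
  [3] ...## => .  t=0,i=2
  [2] ...#. => #  t=0,i=7
  [1] ....# => #  t=3,i=3
  [0] ..... => .  t=3,i=1
  bits 00100010010101101011110101110110 = 576109942

576109942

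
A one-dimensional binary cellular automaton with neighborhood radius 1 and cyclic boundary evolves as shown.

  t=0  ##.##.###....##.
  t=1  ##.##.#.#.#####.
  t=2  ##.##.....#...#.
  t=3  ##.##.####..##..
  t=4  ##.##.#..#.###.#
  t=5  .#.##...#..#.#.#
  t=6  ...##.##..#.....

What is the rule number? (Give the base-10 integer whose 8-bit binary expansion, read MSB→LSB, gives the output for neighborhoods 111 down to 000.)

75

  ###|.  b7=0 t=0,i=7
  ##.|#  b6=1 t=0,i=1
  #.#|.  b5=0 t=0,i=2
  #..|.  b4=0 t=0,i=9
  .##|#  b3=1 t=0,i=0
  .#.|.  b2=0 t=1,i=6
  ..#|#  b1=1 t=0,i=12
  ...|#  b0=1 t=0,i=10
  bits 01001011 = 75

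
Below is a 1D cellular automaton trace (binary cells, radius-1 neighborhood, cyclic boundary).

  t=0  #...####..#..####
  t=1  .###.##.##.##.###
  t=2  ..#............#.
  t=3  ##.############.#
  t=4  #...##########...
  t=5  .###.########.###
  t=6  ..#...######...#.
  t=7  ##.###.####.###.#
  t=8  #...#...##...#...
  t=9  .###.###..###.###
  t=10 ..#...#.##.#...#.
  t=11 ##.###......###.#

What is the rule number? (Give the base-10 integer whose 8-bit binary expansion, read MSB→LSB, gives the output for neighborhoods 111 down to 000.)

147

  nb ###: next=#  (t=0,i=5, bit7=1)
  nb ##.: next=.  (t=0,i=0, bit6=0)
  nb #.#: next=.  (t=1,i=0, bit5=0)
  nb #..: next=#  (t=0,i=1, bit4=1)
  nb .##: next=.  (t=0,i=4, bit3=0)
  nb .#.: next=.  (t=0,i=10, bit2=0)
  nb ..#: next=#  (t=0,i=3, bit1=1)
  nb ...: next=#  (t=0,i=2, bit0=1)
  bits 10010011 = 147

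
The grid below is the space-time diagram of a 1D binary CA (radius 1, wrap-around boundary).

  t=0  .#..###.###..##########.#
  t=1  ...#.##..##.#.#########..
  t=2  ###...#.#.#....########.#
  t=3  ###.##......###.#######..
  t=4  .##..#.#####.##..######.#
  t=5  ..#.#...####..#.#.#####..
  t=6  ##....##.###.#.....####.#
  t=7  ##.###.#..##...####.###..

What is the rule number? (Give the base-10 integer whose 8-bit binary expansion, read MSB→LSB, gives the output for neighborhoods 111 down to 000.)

  [7] ### => #  t=0,i=5
  [6] ##. => #  t=0,i=6
  [5] #.# => .  t=0,i=0
  [4] #.. => .  t=0,i=2
  [3] .## => .  t=0,i=4
  [2] .#. => .  t=0,i=1
  [1] ..# => #  t=0,i=3
  [0] ... => #  t=1,i=0
  bits 11000011 = 195

195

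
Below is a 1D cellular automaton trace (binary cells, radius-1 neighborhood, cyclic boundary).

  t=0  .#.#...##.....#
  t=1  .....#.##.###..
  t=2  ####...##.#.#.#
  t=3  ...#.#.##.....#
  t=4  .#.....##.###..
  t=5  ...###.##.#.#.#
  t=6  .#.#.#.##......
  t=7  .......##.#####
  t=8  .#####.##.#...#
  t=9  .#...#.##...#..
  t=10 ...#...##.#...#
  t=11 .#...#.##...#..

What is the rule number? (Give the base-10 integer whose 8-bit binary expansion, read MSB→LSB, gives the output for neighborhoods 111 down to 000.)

  ### -> .   bit 7 = 0  t=1,i=11
  ##. -> #   bit 6 = 1  t=0,i=8
  #.# -> .   bit 5 = 0  t=0,i=0
  #.. -> .   bit 4 = 0  t=0,i=4
  .## -> #   bit 3 = 1  t=0,i=7
  .#. -> .   bit 2 = 0  t=0,i=1
  ..# -> .   bit 1 = 0  t=0,i=6
  ... -> #   bit 0 = 1  t=0,i=5
  bits 01001001 = 73

73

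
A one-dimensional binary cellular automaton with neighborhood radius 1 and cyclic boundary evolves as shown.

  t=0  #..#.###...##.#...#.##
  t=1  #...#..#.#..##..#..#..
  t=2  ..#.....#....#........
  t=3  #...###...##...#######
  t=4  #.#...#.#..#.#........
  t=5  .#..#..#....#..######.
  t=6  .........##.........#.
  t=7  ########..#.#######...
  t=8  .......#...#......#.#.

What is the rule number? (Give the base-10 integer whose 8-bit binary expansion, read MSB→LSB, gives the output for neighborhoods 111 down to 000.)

97

  ### -> .   bit 7 = 0  t=0,i=6
  ##. -> #   bit 6 = 1  t=0,i=0
  #.# -> #   bit 5 = 1  t=0,i=4
  #.. -> .   bit 4 = 0  t=0,i=1
  .## -> .   bit 3 = 0  t=0,i=5
  .#. -> .   bit 2 = 0  t=0,i=3
  ..# -> .   bit 1 = 0  t=0,i=2
  ... -> #   bit 0 = 1  t=0,i=9
  bits 01100001 = 97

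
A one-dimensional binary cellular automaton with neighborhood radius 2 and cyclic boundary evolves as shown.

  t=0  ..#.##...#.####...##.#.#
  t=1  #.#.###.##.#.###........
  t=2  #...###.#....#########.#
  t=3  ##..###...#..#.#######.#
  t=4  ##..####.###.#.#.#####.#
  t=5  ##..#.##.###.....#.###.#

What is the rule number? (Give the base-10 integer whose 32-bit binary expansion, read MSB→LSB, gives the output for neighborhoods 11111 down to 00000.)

4055978677

  #####|#  b31=1 t=2,i=15
  ####.|#  b30=1 t=0,i=13
  ###.#|#  b29=1 t=1,i=6
  ###..|#  b28=1 t=0,i=14
  ##.##|.  b27=0 t=1,i=7
  ##.#.|.  b26=0 t=0,i=20
  ##..#|.  b25=0 t=3,i=2
  ##...|#  b24=1 t=0,i=6
  #.###|#  b23=1 t=0,i=11
  #.##.|#  b22=1 t=0,i=4
  #.#.#|.  b21=0 t=0,i=21
  #.#..|.  b20=0 t=0,i=23
  #..##|.  b19=0 t=3,i=3
  #..#.|.  b18=0 t=0,i=1
  #...#|.  b17=0 t=0,i=7
  #....|#  b16=1 t=1,i=17
  .####|.  b15=0 t=0,i=12
  .###.|#  b14=1 t=1,i=5
  .##.#|.  b13=0 t=0,i=19
  .##..|#  b12=1 t=0,i=5
  .#.##|.  b11=0 t=0,i=3
  .#.#.|.  b10=0 t=0,i=22
  .#..#|#  b9=1 t=0,i=0
  .#...|.  b8=0 t=2,i=9
  ..###|#  b7=1 t=2,i=4
  ..##.|.  b6=0 t=0,i=18
  ..#.#|#  b5=1 t=0,i=2
  ..#..|#  b4=1 t=3,i=10
  ...##|.  b3=0 t=0,i=17
  ...#.|#  b2=1 t=0,i=8
  ....#|.  b1=0 t=1,i=22
  .....|#  b0=1 t=1,i=18
  bits 11110001110000010101001010110101 = 4055978677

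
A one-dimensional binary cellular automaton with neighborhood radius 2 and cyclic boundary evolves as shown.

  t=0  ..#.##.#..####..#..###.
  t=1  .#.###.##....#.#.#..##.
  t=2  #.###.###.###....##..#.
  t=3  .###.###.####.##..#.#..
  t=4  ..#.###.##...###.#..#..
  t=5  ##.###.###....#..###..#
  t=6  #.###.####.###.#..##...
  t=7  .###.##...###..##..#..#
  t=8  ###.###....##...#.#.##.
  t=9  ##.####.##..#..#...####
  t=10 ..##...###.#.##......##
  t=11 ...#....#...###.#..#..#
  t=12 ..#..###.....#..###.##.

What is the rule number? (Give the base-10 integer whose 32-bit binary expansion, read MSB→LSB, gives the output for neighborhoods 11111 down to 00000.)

  nb #####: next=#  (t=9,i=21, bit31=1)
  nb ####.: next=.  (t=0,i=12, bit30=0)
  nb ###.#: next=.  (t=1,i=5, bit29=0)
  nb ###..: next=#  (t=0,i=13, bit28=1)
  nb ##.##: next=#  (t=1,i=6, bit27=1)
  nb ##.#.: next=.  (t=0,i=6, bit26=0)
  nb ##..#: next=.  (t=0,i=14, bit25=0)
  nb ##...: next=.  (t=0,i=22, bit24=0)
  nb #.###: next=#  (t=1,i=3, bit23=1)
  nb #.##.: next=#  (t=0,i=4, bit22=1)
  nb #.#.#: next=.  (t=1,i=15, bit21=0)
  nb #.#..: next=#  (t=0,i=7, bit20=1)
  nb #..##: next=.  (t=0,i=9, bit19=0)
  nb #..#.: next=#  (t=0,i=15, bit18=1)
  nb #...#: next=.  (t=0,i=0, bit17=0)
  nb #....: next=#  (t=1,i=10, bit16=1)
  nb .####: next=.  (t=0,i=11, bit15=0)
  nb .###.: next=#  (t=0,i=20, bit14=1)
  nb .##.#: next=#  (t=0,i=5, bit13=1)
  nb .##..: next=#  (t=1,i=8, bit12=1)
  nb .#.##: next=#  (t=0,i=3, bit11=1)
  nb .#.#.: next=.  (t=1,i=14, bit10=0)
  nb .#..#: next=#  (t=0,i=8, bit9=1)
  nb .#...: next=.  (t=3,i=21, bit8=0)
  nb ..###: next=.  (t=0,i=10, bit7=0)
  nb ..##.: next=.  (t=1,i=20, bit6=0)
  nb ..#.#: next=.  (t=0,i=2, bit5=0)
  nb ..#..: next=.  (t=0,i=16, bit4=0)
  nb ...##: next=.  (t=2,i=16, bit3=0)
  nb ...#.: next=#  (t=0,i=1, bit2=1)
  nb ....#: next=#  (t=1,i=11, bit1=1)
  nb .....: next=.  (t=10,i=17, bit0=0)
  bits 10011000110101010111101000000110 = 2564127238

2564127238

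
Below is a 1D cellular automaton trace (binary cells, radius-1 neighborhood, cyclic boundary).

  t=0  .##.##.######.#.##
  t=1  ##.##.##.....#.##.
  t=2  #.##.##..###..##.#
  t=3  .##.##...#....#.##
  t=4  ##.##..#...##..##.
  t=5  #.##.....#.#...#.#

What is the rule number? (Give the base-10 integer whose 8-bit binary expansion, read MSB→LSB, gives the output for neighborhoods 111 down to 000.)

  ### -> .   bit 7 = 0  t=0,i=8
  ##. -> .   bit 6 = 0  t=0,i=2
  #.# -> #   bit 5 = 1  t=0,i=0
  #.. -> .   bit 4 = 0  t=1,i=8
  .## -> #   bit 3 = 1  t=0,i=1
  .#. -> .   bit 2 = 0  t=0,i=14
  ..# -> .   bit 1 = 0  t=1,i=12
  ... -> #   bit 0 = 1  t=1,i=9
  bits 00101001 = 41

41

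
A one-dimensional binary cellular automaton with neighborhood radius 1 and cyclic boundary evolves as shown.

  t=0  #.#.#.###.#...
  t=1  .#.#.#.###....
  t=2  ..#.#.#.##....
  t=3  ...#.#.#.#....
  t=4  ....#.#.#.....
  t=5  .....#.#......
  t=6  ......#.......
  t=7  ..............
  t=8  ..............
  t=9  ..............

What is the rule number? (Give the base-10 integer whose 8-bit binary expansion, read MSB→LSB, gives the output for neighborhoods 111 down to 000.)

224

  nb ###: next=#  (t=0,i=7, bit7=1)
  nb ##.: next=#  (t=0,i=8, bit6=1)
  nb #.#: next=#  (t=0,i=1, bit5=1)
  nb #..: next=.  (t=0,i=11, bit4=0)
  nb .##: next=.  (t=0,i=6, bit3=0)
  nb .#.: next=.  (t=0,i=0, bit2=0)
  nb ..#: next=.  (t=0,i=13, bit1=0)
  nb ...: next=.  (t=0,i=12, bit0=0)
  bits 11100000 = 224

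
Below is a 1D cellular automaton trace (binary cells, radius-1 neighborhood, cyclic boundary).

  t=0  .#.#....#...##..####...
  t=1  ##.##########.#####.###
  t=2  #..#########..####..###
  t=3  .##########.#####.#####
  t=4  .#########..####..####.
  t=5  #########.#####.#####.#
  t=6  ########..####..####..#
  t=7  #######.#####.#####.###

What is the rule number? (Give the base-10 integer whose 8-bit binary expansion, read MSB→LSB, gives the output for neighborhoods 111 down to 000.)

  ### -> #   bit 7 = 1  t=0,i=17
  ##. -> .   bit 6 = 0  t=0,i=13
  #.# -> .   bit 5 = 0  t=0,i=2
  #.. -> #   bit 4 = 1  t=0,i=4
  .## -> #   bit 3 = 1  t=0,i=12
  .#. -> #   bit 2 = 1  t=0,i=1
  ..# -> #   bit 1 = 1  t=0,i=0
  ... -> #   bit 0 = 1  t=0,i=5
  bits 10011111 = 159

159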